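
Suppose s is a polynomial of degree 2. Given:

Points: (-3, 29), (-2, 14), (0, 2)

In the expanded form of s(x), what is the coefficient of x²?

3

Write s(x) = ax² + bx + c; the 3 given values yield a linear system in the 3 coefficients.
Solving, s(x) = 3x² + 2.
The coefficient of x² is 3.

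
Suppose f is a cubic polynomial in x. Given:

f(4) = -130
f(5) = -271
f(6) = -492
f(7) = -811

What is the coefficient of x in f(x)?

-3

Write f(x) = ax³ + bx² + cx + d; the 4 given values yield a linear system in the 4 coefficients.
Solving, f(x) = -3x³ + 5x² - 3x - 6.
The coefficient of x is -3.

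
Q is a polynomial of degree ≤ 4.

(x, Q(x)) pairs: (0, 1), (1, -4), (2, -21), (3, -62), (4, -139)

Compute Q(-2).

First differences: -5, -17, -41, -77. Second differences: -12, -24, -36. Third differences: -12, -12.
Level-3 differences are constant, so Q has degree 3.
Fitting a degree-3 polynomial gives Q(x) = -2x³ - 3x + 1.
Then Q(-2) = 23.

23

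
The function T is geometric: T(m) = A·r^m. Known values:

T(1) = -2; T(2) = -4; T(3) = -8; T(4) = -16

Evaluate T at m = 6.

Consecutive ratio: -4/(-2) = 2, and -8/(-4) = 2, so r = 2.
Then A·2^1 = -2 gives A = -1, and T(m) = -1·2^m.
T(6) = -1·2^6 = -64.

-64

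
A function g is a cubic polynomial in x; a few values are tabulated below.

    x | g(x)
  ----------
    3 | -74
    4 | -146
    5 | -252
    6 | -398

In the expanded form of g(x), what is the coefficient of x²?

-5

Write g(x) = ax³ + bx² + cx + d; the 4 given values yield a linear system in the 4 coefficients.
Solving, g(x) = -x³ - 5x² - 2.
The coefficient of x² is -5.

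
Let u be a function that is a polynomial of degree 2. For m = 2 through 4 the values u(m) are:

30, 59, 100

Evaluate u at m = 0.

Write u(m) = am² + bm + c; the 3 given values yield a linear system in the 3 coefficients.
Solving, u(m) = 6m² - m + 8.
Then u(0) = 8.

8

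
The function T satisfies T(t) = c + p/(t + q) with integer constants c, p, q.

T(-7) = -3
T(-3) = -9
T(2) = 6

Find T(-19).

-1

(T(t) − c)(t + q) = p for each data point; the three points give a linear system in c and q, then p follows.
Solving: c = 0, q = 1, p = 18, so T(t) = 18/(t + 1).
Then T(-19) = 0 + 18/(-18) = -1.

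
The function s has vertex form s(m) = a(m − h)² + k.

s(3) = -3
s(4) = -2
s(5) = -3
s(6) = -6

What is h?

4

First differences 1, -1, -3; second difference -2 = 2a, so a = -1.
Expanding, the m-coefficient is −2ah = 2h; matching it to the data gives h = 4, and then k = -2.
So s(m) = -1(m − 4)² − 2.
Hence h = 4.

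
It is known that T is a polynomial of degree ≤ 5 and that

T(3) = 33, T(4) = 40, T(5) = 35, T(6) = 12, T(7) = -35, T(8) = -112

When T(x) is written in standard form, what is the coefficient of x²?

First differences: 7, -5, -23, -47, -77. Second differences: -12, -18, -24, -30. Third differences: -6, -6, -6.
Level-3 differences are constant, so T has degree 3.
Fitting a degree-3 polynomial gives T(x) = -x³ + 6x² + 2x.
The coefficient of x² is 6.

6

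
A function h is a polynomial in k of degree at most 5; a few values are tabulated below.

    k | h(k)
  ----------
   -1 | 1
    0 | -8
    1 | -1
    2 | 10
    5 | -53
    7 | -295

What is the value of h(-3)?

Write h(k) = ak^5 + bk^4 + ck³ + dk² + ek + p; the 6 given values yield a linear system in the 6 coefficients.
Solving, the top 2 coefficients vanish, and h(k) = -2k³ + 8k² + k - 8.
Then h(-3) = 115.

115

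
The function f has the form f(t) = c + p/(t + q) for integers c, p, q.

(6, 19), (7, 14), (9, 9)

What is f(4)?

59

(f(t) − c)(t + q) = p for each data point; the three points give a linear system in c and q, then p follows.
Solving: c = -1, q = -3, p = 60, so f(t) = -1 + 60/(t − 3).
Then f(4) = -1 + 60/1 = 59.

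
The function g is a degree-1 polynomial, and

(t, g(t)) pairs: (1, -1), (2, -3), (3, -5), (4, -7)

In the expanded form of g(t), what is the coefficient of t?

First differences: -2, -2, -2.
Level-1 differences are constant, so g has degree 1.
Fitting a degree-1 polynomial gives g(t) = -2t + 1.
The coefficient of t is -2.

-2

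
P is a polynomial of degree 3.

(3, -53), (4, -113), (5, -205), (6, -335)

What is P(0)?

Write P(x) = ax³ + bx² + cx + d; the 4 given values yield a linear system in the 4 coefficients.
Solving, P(x) = -x³ - 4x² + 5x - 5.
The constant term is P(0) = -5.

-5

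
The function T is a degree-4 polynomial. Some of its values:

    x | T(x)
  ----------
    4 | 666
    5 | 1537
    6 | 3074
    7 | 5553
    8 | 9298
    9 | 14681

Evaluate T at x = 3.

233

First differences: 871, 1537, 2479, 3745, 5383. Second differences: 666, 942, 1266, 1638. Third differences: 276, 324, 372. Fourth differences: 48, 48.
Level-4 differences are constant, so T has degree 4.
Fitting a degree-4 polynomial gives T(x) = 2x^4 + 2x³ + x² + 2x + 2.
Then T(3) = 233.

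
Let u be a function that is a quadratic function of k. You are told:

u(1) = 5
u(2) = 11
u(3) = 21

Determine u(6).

Write u(k) = ak² + bk + c; the 3 given values yield a linear system in the 3 coefficients.
Solving, u(k) = 2k² + 3.
Then u(6) = 75.

75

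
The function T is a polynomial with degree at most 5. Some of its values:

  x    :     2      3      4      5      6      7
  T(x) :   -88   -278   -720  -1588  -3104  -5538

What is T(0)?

First differences: -190, -442, -868, -1516, -2434. Second differences: -252, -426, -648, -918. Third differences: -174, -222, -270. Fourth differences: -48, -48.
Level-4 differences are constant, so T has degree 4.
Fitting a degree-4 polynomial gives T(x) = -2x^4 - x³ - 7x² - 6x - 8.
Then T(0) = -8.

-8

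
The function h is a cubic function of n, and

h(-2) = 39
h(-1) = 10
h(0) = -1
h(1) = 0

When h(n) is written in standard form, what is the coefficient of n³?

-1

Write h(n) = an³ + bn² + cn + d; the 4 given values yield a linear system in the 4 coefficients.
Solving, h(n) = -n³ + 6n² - 4n - 1.
The coefficient of n³ is -1.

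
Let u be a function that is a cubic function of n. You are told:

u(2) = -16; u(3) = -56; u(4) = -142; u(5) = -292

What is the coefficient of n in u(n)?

Write u(n) = an³ + bn² + cn + d; the 4 given values yield a linear system in the 4 coefficients.
Solving, u(n) = -3n³ + 4n² - 3n - 2.
The coefficient of n is -3.

-3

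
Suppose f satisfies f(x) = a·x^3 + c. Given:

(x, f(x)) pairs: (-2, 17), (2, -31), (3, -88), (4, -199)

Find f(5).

-382

From f(-2) = 17 and f(2) = -31: -8a + c = 17 and 8a + c = -31.
Subtracting: 16a = -48, so a = -3; then c = 17 − (-3)·(-8) = -7.
So f(x) = -3x³ − 7, and f(5) = -382.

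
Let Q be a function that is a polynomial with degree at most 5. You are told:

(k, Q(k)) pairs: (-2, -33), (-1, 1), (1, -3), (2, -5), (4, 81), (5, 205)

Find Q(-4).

Write Q(k) = ak^5 + bk^4 + ck³ + dk² + ek + p; the 6 given values yield a linear system in the 6 coefficients.
Solving, the top 2 coefficients vanish, and Q(k) = 3k³ - 6k² - 5k + 5.
Then Q(-4) = -263.

-263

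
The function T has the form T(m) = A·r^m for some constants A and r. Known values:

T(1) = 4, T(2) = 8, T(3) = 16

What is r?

2

Consecutive ratio: 8/4 = 2, and 16/8 = 2, so r = 2.
Then A·2^1 = 4 gives A = 2, and T(m) = 2·2^m.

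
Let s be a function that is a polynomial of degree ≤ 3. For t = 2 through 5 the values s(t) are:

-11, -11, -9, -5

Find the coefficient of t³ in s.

0

First differences: 0, 2, 4. Second differences: 2, 2.
Level-2 differences are constant, so s has degree 2.
Fitting a degree-2 polynomial gives s(t) = t² - 5t - 5.
The coefficient of t³ is 0.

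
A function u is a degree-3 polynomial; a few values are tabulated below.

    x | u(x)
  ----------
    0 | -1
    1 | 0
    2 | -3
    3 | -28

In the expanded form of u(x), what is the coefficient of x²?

7

Write u(x) = ax³ + bx² + cx + d; the 4 given values yield a linear system in the 4 coefficients.
Solving, u(x) = -3x³ + 7x² - 3x - 1.
The coefficient of x² is 7.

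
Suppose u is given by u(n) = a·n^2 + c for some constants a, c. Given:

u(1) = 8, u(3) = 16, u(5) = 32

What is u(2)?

From u(1) = 8 and u(3) = 16: 1a + c = 8 and 9a + c = 16.
Subtracting: 8a = 8, so a = 1; then c = 8 − 1·1 = 7.
So u(n) = 1n² + 7, and u(2) = 11.

11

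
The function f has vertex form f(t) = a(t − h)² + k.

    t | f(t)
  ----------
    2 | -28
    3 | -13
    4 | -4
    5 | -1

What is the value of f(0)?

-76

First differences 15, 9, 3; second difference -6 = 2a, so a = -3.
Expanding, the t-coefficient is −2ah = 6h; matching it to the data gives h = 5, and then k = -1.
So f(t) = -3(t − 5)² − 1.
f(0) = -3·(-5)² − 1 = -76.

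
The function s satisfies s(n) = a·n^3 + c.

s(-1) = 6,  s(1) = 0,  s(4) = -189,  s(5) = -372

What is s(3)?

-78

From s(-1) = 6 and s(1) = 0: -1a + c = 6 and 1a + c = 0.
Subtracting: 2a = -6, so a = -3; then c = 6 − (-3)·(-1) = 3.
So s(n) = -3n³ + 3, and s(3) = -78.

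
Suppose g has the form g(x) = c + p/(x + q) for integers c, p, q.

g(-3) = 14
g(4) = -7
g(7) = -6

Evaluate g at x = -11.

-2

(g(x) − c)(x + q) = p for each data point; the three points give a linear system in c and q, then p follows.
Solving: c = -4, q = 2, p = -18, so g(x) = -4 − 18/(x + 2).
Then g(-11) = -4 − 18/(-9) = -2.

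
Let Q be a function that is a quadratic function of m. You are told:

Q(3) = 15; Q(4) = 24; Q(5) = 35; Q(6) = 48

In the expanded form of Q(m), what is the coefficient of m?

2

First differences: 9, 11, 13. Second differences: 2, 2.
Level-2 differences are constant, so Q has degree 2.
Fitting a degree-2 polynomial gives Q(m) = m² + 2m.
The coefficient of m is 2.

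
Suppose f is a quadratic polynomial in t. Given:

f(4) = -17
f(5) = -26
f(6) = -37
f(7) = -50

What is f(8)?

First differences: -9, -11, -13. Second differences: -2, -2.
Level-2 differences are constant, so f has degree 2.
Fitting a degree-2 polynomial gives f(t) = -t² - 1.
Then f(8) = -65.

-65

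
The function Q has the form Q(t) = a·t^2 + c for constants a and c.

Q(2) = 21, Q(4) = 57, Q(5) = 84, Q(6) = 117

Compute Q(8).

201

From Q(2) = 21 and Q(4) = 57: 4a + c = 21 and 16a + c = 57.
Subtracting: 12a = 36, so a = 3; then c = 21 − 3·4 = 9.
So Q(t) = 3t² + 9, and Q(8) = 201.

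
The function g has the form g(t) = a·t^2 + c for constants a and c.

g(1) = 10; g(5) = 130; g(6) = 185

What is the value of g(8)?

From g(1) = 10 and g(5) = 130: 1a + c = 10 and 25a + c = 130.
Subtracting: 24a = 120, so a = 5; then c = 10 − 5·1 = 5.
So g(t) = 5t² + 5, and g(8) = 325.

325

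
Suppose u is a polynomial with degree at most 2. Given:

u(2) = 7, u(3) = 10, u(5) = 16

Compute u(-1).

Write u(m) = am² + bm + c; the 3 given values yield a linear system in the 3 coefficients.
Solving, the leading coefficient vanishes, and u(m) = 3m + 1.
Then u(-1) = -2.

-2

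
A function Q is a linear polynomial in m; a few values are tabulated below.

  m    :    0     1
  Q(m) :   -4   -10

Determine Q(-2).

8

Write Q(m) = am + b; the 2 given values yield a linear system in the 2 coefficients.
Solving, Q(m) = -6m - 4.
Then Q(-2) = 8.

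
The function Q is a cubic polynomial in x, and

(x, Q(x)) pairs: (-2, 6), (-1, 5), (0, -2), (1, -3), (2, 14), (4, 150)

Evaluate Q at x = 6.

Write Q(x) = ax³ + bx² + cx + d; the 6 given values yield a linear system in the 4 coefficients.
Solving, Q(x) = 2x³ + 3x² - 6x - 2.
Then Q(6) = 502.

502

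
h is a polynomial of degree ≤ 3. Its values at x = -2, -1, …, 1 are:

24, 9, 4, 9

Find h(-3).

First differences: -15, -5, 5. Second differences: 10, 10.
Level-2 differences are constant, so h has degree 2.
Fitting a degree-2 polynomial gives h(x) = 5x² + 4.
Then h(-3) = 49.

49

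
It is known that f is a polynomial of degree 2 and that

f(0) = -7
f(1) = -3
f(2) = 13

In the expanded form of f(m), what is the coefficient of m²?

6

Write f(m) = am² + bm + c; the 3 given values yield a linear system in the 3 coefficients.
Solving, f(m) = 6m² - 2m - 7.
The coefficient of m² is 6.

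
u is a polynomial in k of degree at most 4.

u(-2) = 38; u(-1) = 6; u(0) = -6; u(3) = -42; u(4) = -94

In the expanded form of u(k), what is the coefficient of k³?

Write u(k) = ak^4 + bk³ + ck² + dk + e; the 5 given values yield a linear system in the 5 coefficients.
Solving, the leading coefficient vanishes, and u(k) = -2k³ + 4k² - 6k - 6.
The coefficient of k³ is -2.

-2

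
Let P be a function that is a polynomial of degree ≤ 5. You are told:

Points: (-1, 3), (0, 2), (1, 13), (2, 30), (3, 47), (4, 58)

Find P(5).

57

Write P(k) = ak^5 + bk^4 + ck³ + dk² + ek + p; the 6 given values yield a linear system in the 6 coefficients.
Solving, the top 2 coefficients vanish, and P(k) = -k³ + 6k² + 6k + 2.
Then P(5) = 57.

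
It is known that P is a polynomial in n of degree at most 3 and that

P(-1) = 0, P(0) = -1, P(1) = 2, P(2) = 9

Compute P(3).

20

First differences: -1, 3, 7. Second differences: 4, 4.
Level-2 differences are constant, so P has degree 2.
Extending the table by one column gives the next first difference 11, so P(3) = 9 + 11 = 20.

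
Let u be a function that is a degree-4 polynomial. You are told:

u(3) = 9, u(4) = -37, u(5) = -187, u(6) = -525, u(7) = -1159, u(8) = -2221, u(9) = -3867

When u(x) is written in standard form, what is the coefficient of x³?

4

First differences: -46, -150, -338, -634, -1062, -1646. Second differences: -104, -188, -296, -428, -584. Third differences: -84, -108, -132, -156. Fourth differences: -24, -24, -24.
Level-4 differences are constant, so u has degree 4.
Fitting a degree-4 polynomial gives u(x) = -x^4 + 4x³ - 3x² + 2x + 3.
The coefficient of x³ is 4.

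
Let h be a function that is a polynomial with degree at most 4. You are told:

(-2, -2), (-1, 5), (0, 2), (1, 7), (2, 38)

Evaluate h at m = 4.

250

First differences: 7, -3, 5, 31. Second differences: -10, 8, 26. Third differences: 18, 18.
Level-3 differences are constant, so h has degree 3.
Fitting a degree-3 polynomial gives h(m) = 3m³ + 4m² - 2m + 2.
Then h(4) = 250.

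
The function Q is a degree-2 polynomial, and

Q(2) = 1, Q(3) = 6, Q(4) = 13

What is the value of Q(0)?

Write Q(t) = at² + bt + c; the 3 given values yield a linear system in the 3 coefficients.
Solving, Q(t) = t² - 3.
Then Q(0) = -3.

-3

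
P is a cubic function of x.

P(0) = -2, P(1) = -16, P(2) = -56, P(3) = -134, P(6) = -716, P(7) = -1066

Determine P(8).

-1514

Write P(x) = ax³ + bx² + cx + d; the 6 given values yield a linear system in the 4 coefficients.
Solving, P(x) = -2x³ - 7x² - 5x - 2.
Then P(8) = -1514.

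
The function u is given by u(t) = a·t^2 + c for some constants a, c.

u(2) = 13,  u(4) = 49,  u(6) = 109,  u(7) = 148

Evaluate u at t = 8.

193

From u(2) = 13 and u(4) = 49: 4a + c = 13 and 16a + c = 49.
Subtracting: 12a = 36, so a = 3; then c = 13 − 3·4 = 1.
So u(t) = 3t² + 1, and u(8) = 193.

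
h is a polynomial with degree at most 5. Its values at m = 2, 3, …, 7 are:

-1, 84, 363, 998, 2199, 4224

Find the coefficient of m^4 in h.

First differences: 85, 279, 635, 1201, 2025. Second differences: 194, 356, 566, 824. Third differences: 162, 210, 258. Fourth differences: 48, 48.
Level-4 differences are constant, so h has degree 4.
Fitting a degree-4 polynomial gives h(m) = 2m^4 - m³ - 4m² - 6m + 3.
The coefficient of m^4 is 2.

2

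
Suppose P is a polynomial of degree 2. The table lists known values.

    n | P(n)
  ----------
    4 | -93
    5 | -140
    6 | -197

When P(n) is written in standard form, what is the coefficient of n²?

Write P(n) = an² + bn + c; the 3 given values yield a linear system in the 3 coefficients.
Solving, P(n) = -5n² - 2n - 5.
The coefficient of n² is -5.

-5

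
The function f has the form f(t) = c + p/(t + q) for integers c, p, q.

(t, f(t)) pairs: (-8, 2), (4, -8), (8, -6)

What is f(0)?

-18

(f(t) − c)(t + q) = p for each data point; the three points give a linear system in c and q, then p follows.
Solving: c = -3, q = 2, p = -30, so f(t) = -3 − 30/(t + 2).
Then f(0) = -3 − 30/2 = -18.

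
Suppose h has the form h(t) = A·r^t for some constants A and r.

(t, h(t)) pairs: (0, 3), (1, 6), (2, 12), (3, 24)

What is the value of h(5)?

96

Consecutive ratio: 6/3 = 2, and 12/6 = 2, so r = 2.
Then A·2^0 = 3 gives A = 3, and h(t) = 3·2^t.
h(5) = 3·2^5 = 96.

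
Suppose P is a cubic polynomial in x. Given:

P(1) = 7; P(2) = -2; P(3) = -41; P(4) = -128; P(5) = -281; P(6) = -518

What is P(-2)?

34

Write P(x) = ax³ + bx² + cx + d; the 6 given values yield a linear system in the 4 coefficients.
Solving, P(x) = -3x³ + 3x² + 3x + 4.
Then P(-2) = 34.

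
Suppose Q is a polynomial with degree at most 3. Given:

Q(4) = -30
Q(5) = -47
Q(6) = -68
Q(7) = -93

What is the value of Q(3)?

-17

First differences: -17, -21, -25. Second differences: -4, -4.
Level-2 differences are constant, so Q has degree 2.
Fitting a degree-2 polynomial gives Q(n) = -2n² + n - 2.
Then Q(3) = -17.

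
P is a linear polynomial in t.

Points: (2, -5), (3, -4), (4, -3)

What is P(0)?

First differences: 1, 1.
Level-1 differences are constant, so P has degree 1.
Fitting a degree-1 polynomial gives P(t) = t - 7.
The constant term is P(0) = -7.

-7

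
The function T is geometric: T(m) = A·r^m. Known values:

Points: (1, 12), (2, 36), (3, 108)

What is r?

3

Consecutive ratio: 36/12 = 3, and 108/36 = 3, so r = 3.
Then A·3^1 = 12 gives A = 4, and T(m) = 4·3^m.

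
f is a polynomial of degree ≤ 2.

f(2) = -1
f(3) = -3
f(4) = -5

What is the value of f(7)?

First differences: -2, -2.
Level-1 differences are constant, so f has degree 1.
Fitting a degree-1 polynomial gives f(x) = -2x + 3.
Then f(7) = -11.

-11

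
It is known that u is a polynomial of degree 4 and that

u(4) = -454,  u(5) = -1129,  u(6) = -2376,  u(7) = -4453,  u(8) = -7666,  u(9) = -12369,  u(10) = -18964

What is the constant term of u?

Write u(x) = ax^4 + bx³ + cx² + dx + e; the 7 given values yield a linear system in the 5 coefficients.
Solving, u(x) = -2x^4 + x³ + x² - 7x + 6.
The constant term is u(0) = 6.

6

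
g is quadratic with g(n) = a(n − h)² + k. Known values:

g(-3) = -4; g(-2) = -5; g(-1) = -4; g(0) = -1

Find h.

First differences -1, 1, 3; second difference 2 = 2a, so a = 1.
Expanding, the n-coefficient is −2ah = -2h; matching it to the data gives h = -2, and then k = -5.
So g(n) = 1(n + 2)² − 5.
Hence h = -2.

-2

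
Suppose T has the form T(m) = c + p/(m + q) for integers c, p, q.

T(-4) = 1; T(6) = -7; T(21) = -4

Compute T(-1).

(T(m) − c)(m + q) = p for each data point; the three points give a linear system in c and q, then p follows.
Solving: c = -3, q = -1, p = -20, so T(m) = -3 − 20/(m − 1).
Then T(-1) = -3 − 20/(-2) = 7.

7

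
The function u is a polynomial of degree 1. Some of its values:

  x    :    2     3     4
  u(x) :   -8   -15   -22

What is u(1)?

-1

Write u(x) = ax + b; the 3 given values yield a linear system in the 2 coefficients.
Solving, u(x) = -7x + 6.
Then u(1) = -1.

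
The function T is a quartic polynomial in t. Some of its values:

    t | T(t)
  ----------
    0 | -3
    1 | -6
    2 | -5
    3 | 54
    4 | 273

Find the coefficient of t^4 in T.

Write T(t) = at^4 + bt³ + ct² + dt + e; the 5 given values yield a linear system in the 5 coefficients.
Solving, T(t) = 2t^4 - 3t³ - 3t² + t - 3.
The coefficient of t^4 is 2.

2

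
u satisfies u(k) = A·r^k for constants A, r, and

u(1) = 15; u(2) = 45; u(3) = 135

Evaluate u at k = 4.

405

Consecutive ratio: 45/15 = 3, and 135/45 = 3, so r = 3.
Then A·3^1 = 15 gives A = 5, and u(k) = 5·3^k.
u(4) = 5·3^4 = 405.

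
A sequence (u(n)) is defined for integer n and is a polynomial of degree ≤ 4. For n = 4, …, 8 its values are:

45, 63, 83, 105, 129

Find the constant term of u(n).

-7

Write u(n) = an^4 + bn³ + cn² + dn + e; the 5 given values yield a linear system in the 5 coefficients.
Solving, the top 2 coefficients vanish, and u(n) = n² + 9n - 7.
The constant term is u(0) = -7.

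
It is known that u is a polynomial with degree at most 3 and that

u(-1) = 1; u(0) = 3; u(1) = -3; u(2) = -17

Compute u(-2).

-9

First differences: 2, -6, -14. Second differences: -8, -8.
Level-2 differences are constant, so u has degree 2.
Fitting a degree-2 polynomial gives u(k) = -4k² - 2k + 3.
Then u(-2) = -9.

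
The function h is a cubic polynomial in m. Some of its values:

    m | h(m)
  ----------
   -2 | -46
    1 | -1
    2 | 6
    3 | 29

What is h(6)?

Write h(m) = am³ + bm² + cm + d; the 4 given values yield a linear system in the 4 coefficients.
Solving, h(m) = 2m³ - 4m² + 5m - 4.
Then h(6) = 314.

314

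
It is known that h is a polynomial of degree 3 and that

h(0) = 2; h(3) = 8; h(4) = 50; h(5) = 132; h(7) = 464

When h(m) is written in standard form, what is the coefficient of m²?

Write h(m) = am³ + bm² + cm + d; the 5 given values yield a linear system in the 4 coefficients.
Solving, h(m) = 2m³ - 4m² - 4m + 2.
The coefficient of m² is -4.

-4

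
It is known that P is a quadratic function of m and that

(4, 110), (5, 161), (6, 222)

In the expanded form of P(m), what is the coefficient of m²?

5

Write P(m) = am² + bm + c; the 3 given values yield a linear system in the 3 coefficients.
Solving, P(m) = 5m² + 6m + 6.
The coefficient of m² is 5.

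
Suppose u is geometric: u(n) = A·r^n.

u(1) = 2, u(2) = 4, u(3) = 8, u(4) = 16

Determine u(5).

32

Consecutive ratio: 4/2 = 2, and 8/4 = 2, so r = 2.
Then A·2^1 = 2 gives A = 1, and u(n) = 1·2^n.
u(5) = 1·2^5 = 32.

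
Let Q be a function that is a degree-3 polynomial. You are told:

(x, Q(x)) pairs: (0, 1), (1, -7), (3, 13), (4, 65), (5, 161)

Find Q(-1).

5

Write Q(x) = ax³ + bx² + cx + d; the 5 given values yield a linear system in the 4 coefficients.
Solving, Q(x) = 2x³ - 2x² - 8x + 1.
Then Q(-1) = 5.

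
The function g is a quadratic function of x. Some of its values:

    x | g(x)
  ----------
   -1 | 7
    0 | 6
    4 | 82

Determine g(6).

168

Write g(x) = ax² + bx + c; the 3 given values yield a linear system in the 3 coefficients.
Solving, g(x) = 4x² + 3x + 6.
Then g(6) = 168.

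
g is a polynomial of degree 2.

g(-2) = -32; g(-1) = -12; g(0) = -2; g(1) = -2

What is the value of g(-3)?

First differences: 20, 10, 0. Second differences: -10, -10.
Level-2 differences are constant, so g has degree 2.
Fitting a degree-2 polynomial gives g(t) = -5t² + 5t - 2.
Then g(-3) = -62.

-62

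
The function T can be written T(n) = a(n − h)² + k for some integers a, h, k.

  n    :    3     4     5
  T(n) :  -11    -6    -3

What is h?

First differences 5, 3; second difference -2 = 2a, so a = -1.
Expanding, the n-coefficient is −2ah = 2h; matching it to the data gives h = 6, and then k = -2.
So T(n) = -1(n − 6)² − 2.
Hence h = 6.

6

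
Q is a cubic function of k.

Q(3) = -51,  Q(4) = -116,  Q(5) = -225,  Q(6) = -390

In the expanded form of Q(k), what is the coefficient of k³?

Write Q(k) = ak³ + bk² + ck + d; the 4 given values yield a linear system in the 4 coefficients.
Solving, Q(k) = -2k³ + 2k² - 5k.
The coefficient of k³ is -2.

-2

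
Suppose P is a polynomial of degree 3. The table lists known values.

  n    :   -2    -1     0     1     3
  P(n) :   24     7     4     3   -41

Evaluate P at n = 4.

Write P(n) = an³ + bn² + cn + d; the 5 given values yield a linear system in the 4 coefficients.
Solving, P(n) = -2n³ + n² + 4.
Then P(4) = -108.

-108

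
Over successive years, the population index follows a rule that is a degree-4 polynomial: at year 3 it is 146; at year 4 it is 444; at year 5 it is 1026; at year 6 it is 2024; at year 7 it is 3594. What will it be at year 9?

9194

Write the value at n as g(n).
Write g(n) = an^4 + bn³ + cn² + dn + e; the 5 given values yield a linear system in the 5 coefficients.
Solving, g(n) = n^4 + 4n³ - 3n² - 4n - 4.
Then g(9) = 9194.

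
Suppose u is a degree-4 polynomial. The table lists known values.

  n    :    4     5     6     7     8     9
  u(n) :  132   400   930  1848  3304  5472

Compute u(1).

First differences: 268, 530, 918, 1456, 2168. Second differences: 262, 388, 538, 712. Third differences: 126, 150, 174. Fourth differences: 24, 24.
Level-4 differences are constant, so u has degree 4.
Fitting a degree-4 polynomial gives u(n) = n^4 - n³ - 5n² + 5n.
Then u(1) = 0.

0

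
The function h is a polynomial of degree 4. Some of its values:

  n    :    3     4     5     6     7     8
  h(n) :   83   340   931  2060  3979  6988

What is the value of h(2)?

4

First differences: 257, 591, 1129, 1919, 3009. Second differences: 334, 538, 790, 1090. Third differences: 204, 252, 300. Fourth differences: 48, 48.
Level-4 differences are constant, so h has degree 4.
Fitting a degree-4 polynomial gives h(n) = 2n^4 - 2n³ - 3n² + 2n - 4.
Then h(2) = 4.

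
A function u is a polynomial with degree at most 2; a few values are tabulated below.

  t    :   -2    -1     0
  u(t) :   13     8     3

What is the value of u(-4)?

23

Write u(t) = at² + bt + c; the 3 given values yield a linear system in the 3 coefficients.
Solving, the leading coefficient vanishes, and u(t) = -5t + 3.
Then u(-4) = 23.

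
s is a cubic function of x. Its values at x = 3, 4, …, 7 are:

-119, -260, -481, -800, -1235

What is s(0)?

4

First differences: -141, -221, -319, -435. Second differences: -80, -98, -116. Third differences: -18, -18.
Level-3 differences are constant, so s has degree 3.
Fitting a degree-3 polynomial gives s(x) = -3x³ - 4x² - 2x + 4.
The constant term is s(0) = 4.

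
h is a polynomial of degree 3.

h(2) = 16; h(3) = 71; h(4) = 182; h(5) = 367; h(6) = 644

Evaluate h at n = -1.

7

First differences: 55, 111, 185, 277. Second differences: 56, 74, 92. Third differences: 18, 18.
Level-3 differences are constant, so h has degree 3.
Fitting a degree-3 polynomial gives h(n) = 3n³ + n² - 7n + 2.
Then h(-1) = 7.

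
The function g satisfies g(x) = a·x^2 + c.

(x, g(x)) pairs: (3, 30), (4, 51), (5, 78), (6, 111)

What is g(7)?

From g(3) = 30 and g(4) = 51: 9a + c = 30 and 16a + c = 51.
Subtracting: 7a = 21, so a = 3; then c = 30 − 3·9 = 3.
So g(x) = 3x² + 3, and g(7) = 150.

150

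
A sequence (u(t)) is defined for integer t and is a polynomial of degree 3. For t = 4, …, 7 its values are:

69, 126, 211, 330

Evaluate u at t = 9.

Write u(t) = at³ + bt² + ct + d; the 4 given values yield a linear system in the 4 coefficients.
Solving, u(t) = t³ - t² + 5t + 1.
Then u(9) = 694.

694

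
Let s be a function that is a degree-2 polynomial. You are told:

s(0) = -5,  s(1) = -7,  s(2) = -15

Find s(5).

-75

Write s(t) = at² + bt + c; the 3 given values yield a linear system in the 3 coefficients.
Solving, s(t) = -3t² + t - 5.
Then s(5) = -75.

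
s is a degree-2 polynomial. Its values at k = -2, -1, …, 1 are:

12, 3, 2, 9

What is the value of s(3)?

First differences: -9, -1, 7. Second differences: 8, 8.
Level-2 differences are constant, so s has degree 2.
Fitting a degree-2 polynomial gives s(k) = 4k² + 3k + 2.
Then s(3) = 47.

47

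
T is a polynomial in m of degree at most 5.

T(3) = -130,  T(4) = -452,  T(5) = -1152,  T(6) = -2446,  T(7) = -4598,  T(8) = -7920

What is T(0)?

8

First differences: -322, -700, -1294, -2152, -3322. Second differences: -378, -594, -858, -1170. Third differences: -216, -264, -312. Fourth differences: -48, -48.
Level-4 differences are constant, so T has degree 4.
Fitting a degree-4 polynomial gives T(m) = -2m^4 + 5m² - 7m + 8.
The constant term is T(0) = 8.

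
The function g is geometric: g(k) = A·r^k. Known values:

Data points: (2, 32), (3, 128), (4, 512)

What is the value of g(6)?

Consecutive ratio: 128/32 = 4, and 512/128 = 4, so r = 4.
Then A·4^2 = 32 gives A = 2, and g(k) = 2·4^k.
g(6) = 2·4^6 = 8192.

8192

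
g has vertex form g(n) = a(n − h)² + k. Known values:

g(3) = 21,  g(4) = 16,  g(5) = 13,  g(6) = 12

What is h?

6

First differences -5, -3, -1; second difference 2 = 2a, so a = 1.
Expanding, the n-coefficient is −2ah = -2h; matching it to the data gives h = 6, and then k = 12.
So g(n) = 1(n − 6)² + 12.
Hence h = 6.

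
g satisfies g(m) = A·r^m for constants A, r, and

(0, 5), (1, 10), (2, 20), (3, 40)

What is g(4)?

Consecutive ratio: 10/5 = 2, and 20/10 = 2, so r = 2.
Then A·2^0 = 5 gives A = 5, and g(m) = 5·2^m.
g(4) = 5·2^4 = 80.

80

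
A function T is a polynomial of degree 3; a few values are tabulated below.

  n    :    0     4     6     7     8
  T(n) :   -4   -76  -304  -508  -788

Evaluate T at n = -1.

Write T(n) = an³ + bn² + cn + d; the 5 given values yield a linear system in the 4 coefficients.
Solving, T(n) = -2n³ + 4n² - 2n - 4.
Then T(-1) = 4.

4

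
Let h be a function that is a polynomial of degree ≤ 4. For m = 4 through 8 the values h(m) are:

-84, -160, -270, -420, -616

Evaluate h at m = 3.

-36

First differences: -76, -110, -150, -196. Second differences: -34, -40, -46. Third differences: -6, -6.
Level-3 differences are constant, so h has degree 3.
Fitting a degree-3 polynomial gives h(m) = -m³ - 2m² + 3m.
Then h(3) = -36.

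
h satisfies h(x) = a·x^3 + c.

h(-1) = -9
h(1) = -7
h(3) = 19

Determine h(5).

From h(-1) = -9 and h(1) = -7: -1a + c = -9 and 1a + c = -7.
Subtracting: 2a = 2, so a = 1; then c = -9 − 1·(-1) = -8.
So h(x) = 1x³ − 8, and h(5) = 117.

117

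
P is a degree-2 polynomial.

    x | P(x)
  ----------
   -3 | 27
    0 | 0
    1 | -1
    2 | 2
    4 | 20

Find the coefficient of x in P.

Write P(x) = ax² + bx + c; the 5 given values yield a linear system in the 3 coefficients.
Solving, P(x) = 2x² - 3x.
The coefficient of x is -3.

-3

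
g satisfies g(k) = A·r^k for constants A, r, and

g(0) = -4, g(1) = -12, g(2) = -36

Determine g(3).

Consecutive ratio: -12/(-4) = 3, and -36/(-12) = 3, so r = 3.
Then A·3^0 = -4 gives A = -4, and g(k) = -4·3^k.
g(3) = -4·3^3 = -108.

-108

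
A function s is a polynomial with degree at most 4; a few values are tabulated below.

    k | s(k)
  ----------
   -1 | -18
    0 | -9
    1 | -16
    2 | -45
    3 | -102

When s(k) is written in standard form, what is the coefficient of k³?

-1

Write s(k) = ak^4 + bk³ + ck² + dk + e; the 5 given values yield a linear system in the 5 coefficients.
Solving, the leading coefficient vanishes, and s(k) = -k³ - 8k² + 2k - 9.
The coefficient of k³ is -1.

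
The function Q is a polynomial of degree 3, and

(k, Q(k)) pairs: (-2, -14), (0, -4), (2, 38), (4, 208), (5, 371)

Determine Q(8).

1316

Write Q(k) = ak³ + bk² + ck + d; the 5 given values yield a linear system in the 4 coefficients.
Solving, Q(k) = 2k³ + 4k² + 5k - 4.
Then Q(8) = 1316.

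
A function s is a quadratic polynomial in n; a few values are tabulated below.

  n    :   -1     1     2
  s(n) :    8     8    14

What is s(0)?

Write s(n) = an² + bn + c; the 3 given values yield a linear system in the 3 coefficients.
Solving, s(n) = 2n² + 6.
The constant term is s(0) = 6.

6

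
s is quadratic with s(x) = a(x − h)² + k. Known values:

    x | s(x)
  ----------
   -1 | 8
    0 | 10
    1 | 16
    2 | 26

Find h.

-1

First differences 2, 6, 10; second difference 4 = 2a, so a = 2.
Expanding, the x-coefficient is −2ah = -4h; matching it to the data gives h = -1, and then k = 8.
So s(x) = 2(x + 1)² + 8.
Hence h = -1.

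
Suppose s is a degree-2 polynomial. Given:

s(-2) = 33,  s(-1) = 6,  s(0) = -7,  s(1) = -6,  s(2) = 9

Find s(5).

138

First differences: -27, -13, 1, 15. Second differences: 14, 14, 14.
Level-2 differences are constant, so s has degree 2.
Fitting a degree-2 polynomial gives s(x) = 7x² - 6x - 7.
Then s(5) = 138.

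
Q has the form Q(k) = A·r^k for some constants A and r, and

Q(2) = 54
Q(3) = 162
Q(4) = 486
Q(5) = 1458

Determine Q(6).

Consecutive ratio: 162/54 = 3, and 486/162 = 3, so r = 3.
Then A·3^2 = 54 gives A = 6, and Q(k) = 6·3^k.
Q(6) = 6·3^6 = 4374.

4374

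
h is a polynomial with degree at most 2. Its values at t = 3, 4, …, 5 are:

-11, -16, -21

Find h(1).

First differences: -5, -5.
Level-1 differences are constant, so h has degree 1.
Fitting a degree-1 polynomial gives h(t) = -5t + 4.
Then h(1) = -1.

-1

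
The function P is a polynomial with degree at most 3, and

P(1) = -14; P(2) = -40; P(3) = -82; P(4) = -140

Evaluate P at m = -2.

-32

First differences: -26, -42, -58. Second differences: -16, -16.
Level-2 differences are constant, so P has degree 2.
Fitting a degree-2 polynomial gives P(m) = -8m² - 2m - 4.
Then P(-2) = -32.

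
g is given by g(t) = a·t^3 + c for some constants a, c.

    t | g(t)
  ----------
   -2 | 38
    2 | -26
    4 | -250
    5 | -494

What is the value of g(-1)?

10

From g(-2) = 38 and g(2) = -26: -8a + c = 38 and 8a + c = -26.
Subtracting: 16a = -64, so a = -4; then c = 38 − (-4)·(-8) = 6.
So g(t) = -4t³ + 6, and g(-1) = 10.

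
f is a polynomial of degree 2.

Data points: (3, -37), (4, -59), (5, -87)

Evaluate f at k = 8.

Write f(k) = ak² + bk + c; the 3 given values yield a linear system in the 3 coefficients.
Solving, f(k) = -3k² - k - 7.
Then f(8) = -207.

-207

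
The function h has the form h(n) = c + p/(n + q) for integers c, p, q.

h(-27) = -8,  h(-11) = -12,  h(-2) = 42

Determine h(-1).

18

(h(n) − c)(n + q) = p for each data point; the three points give a linear system in c and q, then p follows.
Solving: c = -6, q = 3, p = 48, so h(n) = -6 + 48/(n + 3).
Then h(-1) = -6 + 48/2 = 18.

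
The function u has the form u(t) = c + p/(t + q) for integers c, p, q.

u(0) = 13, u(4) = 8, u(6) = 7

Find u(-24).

1

(u(t) − c)(t + q) = p for each data point; the three points give a linear system in c and q, then p follows.
Solving: c = 3, q = 4, p = 40, so u(t) = 3 + 40/(t + 4).
Then u(-24) = 3 + 40/(-20) = 1.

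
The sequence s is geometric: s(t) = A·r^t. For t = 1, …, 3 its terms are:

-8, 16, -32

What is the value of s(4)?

64

Consecutive ratio: 16/(-8) = -2, and -32/16 = -2, so r = -2.
Then A·(-2)^1 = -8 gives A = 4, and s(t) = 4·(-2)^t.
s(4) = 4·(-2)^4 = 64.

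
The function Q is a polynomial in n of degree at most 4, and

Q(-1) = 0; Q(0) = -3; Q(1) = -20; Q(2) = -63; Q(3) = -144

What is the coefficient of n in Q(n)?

-8

First differences: -3, -17, -43, -81. Second differences: -14, -26, -38. Third differences: -12, -12.
Level-3 differences are constant, so Q has degree 3.
Fitting a degree-3 polynomial gives Q(n) = -2n³ - 7n² - 8n - 3.
The coefficient of n is -8.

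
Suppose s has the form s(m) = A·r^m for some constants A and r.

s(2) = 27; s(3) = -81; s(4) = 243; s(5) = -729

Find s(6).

2187

Consecutive ratio: -81/27 = -3, and 243/(-81) = -3, so r = -3.
Then A·(-3)^2 = 27 gives A = 3, and s(m) = 3·(-3)^m.
s(6) = 3·(-3)^6 = 2187.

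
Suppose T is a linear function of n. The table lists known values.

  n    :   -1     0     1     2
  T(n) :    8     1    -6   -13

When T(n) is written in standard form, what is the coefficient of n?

-7

First differences: -7, -7, -7.
Level-1 differences are constant, so T has degree 1.
Fitting a degree-1 polynomial gives T(n) = -7n + 1.
The coefficient of n is -7.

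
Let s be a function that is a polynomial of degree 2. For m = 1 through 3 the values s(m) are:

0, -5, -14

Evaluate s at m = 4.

-27

Write s(m) = am² + bm + c; the 3 given values yield a linear system in the 3 coefficients.
Solving, s(m) = -2m² + m + 1.
Then s(4) = -27.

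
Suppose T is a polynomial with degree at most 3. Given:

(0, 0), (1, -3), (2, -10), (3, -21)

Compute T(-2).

First differences: -3, -7, -11. Second differences: -4, -4.
Level-2 differences are constant, so T has degree 2.
Fitting a degree-2 polynomial gives T(m) = -2m² - m.
Then T(-2) = -6.

-6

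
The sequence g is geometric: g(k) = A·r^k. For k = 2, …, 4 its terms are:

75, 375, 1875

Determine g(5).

9375

Consecutive ratio: 375/75 = 5, and 1875/375 = 5, so r = 5.
Then A·5^2 = 75 gives A = 3, and g(k) = 3·5^k.
g(5) = 3·5^5 = 9375.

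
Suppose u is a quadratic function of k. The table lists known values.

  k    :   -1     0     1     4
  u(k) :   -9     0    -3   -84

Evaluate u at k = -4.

Write u(k) = ak² + bk + c; the 4 given values yield a linear system in the 3 coefficients.
Solving, u(k) = -6k² + 3k.
Then u(-4) = -108.

-108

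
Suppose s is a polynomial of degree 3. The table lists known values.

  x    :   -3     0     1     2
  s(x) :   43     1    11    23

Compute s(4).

29

Write s(x) = ax³ + bx² + cx + d; the 4 given values yield a linear system in the 4 coefficients.
Solving, s(x) = -x³ + 4x² + 7x + 1.
Then s(4) = 29.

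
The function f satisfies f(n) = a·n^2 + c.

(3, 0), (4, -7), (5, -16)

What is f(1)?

From f(3) = 0 and f(4) = -7: 9a + c = 0 and 16a + c = -7.
Subtracting: 7a = -7, so a = -1; then c = 0 − (-1)·9 = 9.
So f(n) = -1n² + 9, and f(1) = 8.

8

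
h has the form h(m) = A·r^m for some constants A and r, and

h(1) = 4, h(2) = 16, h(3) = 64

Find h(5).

Consecutive ratio: 16/4 = 4, and 64/16 = 4, so r = 4.
Then A·4^1 = 4 gives A = 1, and h(m) = 1·4^m.
h(5) = 1·4^5 = 1024.

1024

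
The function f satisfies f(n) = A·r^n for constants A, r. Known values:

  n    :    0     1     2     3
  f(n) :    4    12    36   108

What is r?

Consecutive ratio: 12/4 = 3, and 36/12 = 3, so r = 3.
Then A·3^0 = 4 gives A = 4, and f(n) = 4·3^n.

3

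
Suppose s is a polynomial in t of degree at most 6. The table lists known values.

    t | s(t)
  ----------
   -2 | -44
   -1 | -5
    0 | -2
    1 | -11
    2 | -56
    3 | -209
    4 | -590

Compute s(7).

-5021

First differences: 39, 3, -9, -45, -153, -381. Second differences: -36, -12, -36, -108, -228. Third differences: 24, -24, -72, -120. Fourth differences: -48, -48, -48.
Level-4 differences are constant, so s has degree 4.
Fitting a degree-4 polynomial gives s(t) = -2t^4 - 4t² - 3t - 2.
Then s(7) = -5021.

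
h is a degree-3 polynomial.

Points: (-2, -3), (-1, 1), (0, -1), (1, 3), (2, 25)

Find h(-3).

-25

First differences: 4, -2, 4, 22. Second differences: -6, 6, 18. Third differences: 12, 12.
Level-3 differences are constant, so h has degree 3.
Fitting a degree-3 polynomial gives h(x) = 2x³ + 3x² - x - 1.
Then h(-3) = -25.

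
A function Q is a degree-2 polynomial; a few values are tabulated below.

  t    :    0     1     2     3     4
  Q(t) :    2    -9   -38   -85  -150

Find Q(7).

-453

Write Q(t) = at² + bt + c; the 5 given values yield a linear system in the 3 coefficients.
Solving, Q(t) = -9t² - 2t + 2.
Then Q(7) = -453.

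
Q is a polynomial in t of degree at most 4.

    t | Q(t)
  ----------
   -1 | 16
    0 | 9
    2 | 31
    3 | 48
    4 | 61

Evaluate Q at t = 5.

64

Write Q(t) = at^4 + bt³ + ct² + dt + e; the 5 given values yield a linear system in the 5 coefficients.
Solving, the leading coefficient vanishes, and Q(t) = -t³ + 7t² + t + 9.
Then Q(5) = 64.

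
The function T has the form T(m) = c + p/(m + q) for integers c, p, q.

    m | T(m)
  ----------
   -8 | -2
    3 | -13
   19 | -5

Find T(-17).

-3

(T(m) − c)(m + q) = p for each data point; the three points give a linear system in c and q, then p follows.
Solving: c = -4, q = -1, p = -18, so T(m) = -4 − 18/(m − 1).
Then T(-17) = -4 − 18/(-18) = -3.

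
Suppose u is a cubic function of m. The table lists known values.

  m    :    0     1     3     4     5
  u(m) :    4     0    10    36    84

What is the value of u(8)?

Write u(m) = am³ + bm² + cm + d; the 5 given values yield a linear system in the 4 coefficients.
Solving, u(m) = m³ - m² - 4m + 4.
Then u(8) = 420.

420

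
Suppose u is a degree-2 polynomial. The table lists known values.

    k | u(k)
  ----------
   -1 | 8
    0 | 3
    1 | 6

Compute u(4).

63

Write u(k) = ak² + bk + c; the 3 given values yield a linear system in the 3 coefficients.
Solving, u(k) = 4k² - k + 3.
Then u(4) = 63.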